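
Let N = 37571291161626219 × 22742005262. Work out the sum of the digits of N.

138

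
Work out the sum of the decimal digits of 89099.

35

8+9+0+9+9 = 35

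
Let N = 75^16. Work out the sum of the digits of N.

144

75^16 = 1002259575761854648590087890625
Sum of its 31 digits: 144.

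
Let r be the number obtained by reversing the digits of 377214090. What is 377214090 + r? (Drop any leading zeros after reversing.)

Reverse of 377214090 is 90412773.
377214090 + 90412773 = 467626863

467626863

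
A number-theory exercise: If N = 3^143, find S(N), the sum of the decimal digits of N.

288

3^143 = 169176262018805200239918053247232118969580750063887962421209147371627
Sum of its 69 digits: 288.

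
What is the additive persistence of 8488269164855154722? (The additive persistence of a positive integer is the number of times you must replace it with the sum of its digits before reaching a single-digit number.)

8488269164855154722 → 95 → 14 → 5 (3 steps)

3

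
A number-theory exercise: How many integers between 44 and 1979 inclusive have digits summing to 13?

The integers in [44, 1979] that have digits summing to 13: 49, 58, 67, 76, 85, 94, …, 1921, 1930.
148 qualify.

148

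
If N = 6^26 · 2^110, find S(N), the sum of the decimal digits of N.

216

6^26 · 2^110 = 221427742837566452911454002860333236265404484387078144
Sum of its 54 digits: 216.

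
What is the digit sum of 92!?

540

92! = 12438414054641307255475324325873553077577991715875414356840239582938137710983519518443046123837041347353107486982656753664000000000000000000000
Sum of its 143 digits: 540.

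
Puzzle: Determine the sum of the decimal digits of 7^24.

7^24 = 191581231380566414401
Sum of its 21 digits: 73.

73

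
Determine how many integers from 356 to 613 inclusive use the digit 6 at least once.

The integers in [356, 613] that use the digit 6 at least once: 356, 360, 361, 362, 363, 364, …, 612, 613.
66 qualify.

66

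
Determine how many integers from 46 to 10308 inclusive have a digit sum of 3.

22

The integers in [46, 10308] that have a digit sum of 3: 102, 111, 120, 201, 210, 300, …, 10110, 10200.
22 qualify.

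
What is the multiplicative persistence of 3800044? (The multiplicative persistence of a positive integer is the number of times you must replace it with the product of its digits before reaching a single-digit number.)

3800044 → 0 (1 step)

1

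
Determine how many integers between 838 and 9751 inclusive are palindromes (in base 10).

104

The integers in [838, 9751] that are palindromes (in base 10): 838, 848, 858, 868, 878, 888, …, 9559, 9669.
104 qualify.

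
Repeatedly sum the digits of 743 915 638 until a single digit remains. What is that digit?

7+4+3+9+1+5+6+3+8 = 46
4+6 = 10
1+0 = 1
(Equivalently, 743 915 638 mod 9 = 1.)

1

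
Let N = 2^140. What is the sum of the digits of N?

202

2^140 = 1393796574908163946345982392040522594123776
Sum of its 43 digits: 202.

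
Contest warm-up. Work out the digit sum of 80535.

8+0+5+3+5 = 21

21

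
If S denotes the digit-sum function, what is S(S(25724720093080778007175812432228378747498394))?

First digit sum: 196.
1+9+6 = 16.

16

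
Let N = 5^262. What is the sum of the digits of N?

5^262 = 1349401336733506972716617478562562432986875056943168966409953667213842469244129227808048047417545035400085514679085884937030484210442491670883281840165324183544726110994815826416015625
Sum of its 184 digits: 805.

805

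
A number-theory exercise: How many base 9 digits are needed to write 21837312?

21837312 in base 9 is 45073140, which has 8 digits.

8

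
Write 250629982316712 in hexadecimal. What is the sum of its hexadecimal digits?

250629982316712 in base 16 is E3F25710E8A8.
Digit sum: 14+3+15+2+5+7+1+0+14+8+10+8 = 87.

87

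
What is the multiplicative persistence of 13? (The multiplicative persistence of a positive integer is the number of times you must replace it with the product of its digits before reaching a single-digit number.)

1

13 → 3 (1 step)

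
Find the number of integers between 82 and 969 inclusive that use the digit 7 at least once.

The integers in [82, 969] that use the digit 7 at least once: 87, 97, 107, 117, 127, 137, …, 957, 967.
242 qualify.

242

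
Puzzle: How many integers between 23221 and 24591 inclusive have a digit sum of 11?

34

The integers in [23221, 24591] that have a digit sum of 11: 23222, 23231, 23240, 23303, 23312, 23321, …, 24410, 24500.
34 qualify.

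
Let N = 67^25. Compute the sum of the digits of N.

67^25 = 4486111541039808345623155281556563464276142307
Sum of its 46 digits: 184.

184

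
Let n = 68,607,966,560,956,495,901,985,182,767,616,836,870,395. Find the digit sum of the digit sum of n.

6

First digit sum: 222.
2+2+2 = 6.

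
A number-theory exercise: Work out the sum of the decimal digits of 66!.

351

66! = 544344939077443064003729240247842752644293064388798874532860126869671081148416000000000000000
Sum of its 93 digits: 351.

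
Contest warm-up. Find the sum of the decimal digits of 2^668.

850

2^668 = 1224720827664335609236962600350409901130557945655466490308353887654080091579137561403602952202220552420938147431280980285494456125931768646260680344573194358953094033321469230156313571586348749061881856
Sum of its 202 digits: 850.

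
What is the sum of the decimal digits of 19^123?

784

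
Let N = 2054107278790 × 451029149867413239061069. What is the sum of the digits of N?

2054107278790 × 451029149867413239061069 = 926462259689119297784152178218426510
Sum of its 36 digits: 169.

169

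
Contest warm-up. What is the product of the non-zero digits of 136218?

1×3×6×2×1×8 = 288

288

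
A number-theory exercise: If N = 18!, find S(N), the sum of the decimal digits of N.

54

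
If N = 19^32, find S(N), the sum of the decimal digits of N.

19^32 = 83198449060887472631428936505541918917761
Sum of its 41 digits: 199.

199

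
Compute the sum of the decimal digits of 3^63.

153

3^63 = 1144561273430837494885949696427
Sum of its 31 digits: 153.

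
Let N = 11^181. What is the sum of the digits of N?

776

11^181 = 310510302014121633020937183557989704181193410687432229173925921726449830163756710579762535041029352156690293924949840725060157610378782033562854077931351117235416826442793546645794270350811
Sum of its 189 digits: 776.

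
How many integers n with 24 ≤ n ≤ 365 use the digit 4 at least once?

The integers in [24, 365] that use the digit 4 at least once: 24, 34, 40, 41, 42, 43, …, 354, 364.
71 qualify.

71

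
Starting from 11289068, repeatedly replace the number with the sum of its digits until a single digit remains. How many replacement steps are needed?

2

11289068 → 35 → 8 (2 steps)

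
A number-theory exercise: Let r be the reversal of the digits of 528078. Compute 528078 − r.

Reverse of 528078 is 870825.
528078 − 870825 = -342747

-342747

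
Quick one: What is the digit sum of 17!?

63

17! = 355687428096000
Sum of its 15 digits: 63.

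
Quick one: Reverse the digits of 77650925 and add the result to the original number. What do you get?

130556602

Reverse of 77650925 is 52905677.
77650925 + 52905677 = 130556602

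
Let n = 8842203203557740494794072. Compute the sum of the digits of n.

106

8+8+4+2+2+0+3+2+0+3+5+5+7+7+4+0+4+9+4+7+9+4+0+7+2 = 106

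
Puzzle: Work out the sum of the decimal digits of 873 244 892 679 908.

86

8+7+3+2+4+4+8+9+2+6+7+9+9+0+8 = 86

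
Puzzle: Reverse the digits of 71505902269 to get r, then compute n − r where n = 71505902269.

Reverse of 71505902269 is 96220950517.
71505902269 − 96220950517 = -24715048248

-24715048248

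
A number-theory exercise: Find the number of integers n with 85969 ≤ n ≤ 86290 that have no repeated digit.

127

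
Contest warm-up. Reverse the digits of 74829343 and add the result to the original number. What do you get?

Reverse of 74829343 is 34392847.
74829343 + 34392847 = 109222190

109222190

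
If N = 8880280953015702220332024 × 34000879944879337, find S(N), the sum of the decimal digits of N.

210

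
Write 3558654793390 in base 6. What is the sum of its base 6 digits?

40

3558654793390 in base 6 is 11322453510321034.
Digit sum: 1+1+3+2+2+4+5+3+5+1+0+3+2+1+0+3+4 = 40.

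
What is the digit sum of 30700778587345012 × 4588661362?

142

30700778587345012 × 4588661362 = 140875476487066998727826344
Sum of its 27 digits: 142.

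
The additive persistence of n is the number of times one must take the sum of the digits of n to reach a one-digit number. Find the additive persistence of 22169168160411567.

22169168160411567 → 66 → 12 → 3 (3 steps)

3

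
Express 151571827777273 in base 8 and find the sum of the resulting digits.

64

151571827777273 in base 8 is 4235522074757371.
Digit sum: 4+2+3+5+5+2+2+0+7+4+7+5+7+3+7+1 = 64.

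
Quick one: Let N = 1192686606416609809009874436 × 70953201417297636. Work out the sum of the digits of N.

216

1192686606416609809009874436 × 70953201417297636 = 84624933012790906863762936276501738799633296
Sum of its 44 digits: 216.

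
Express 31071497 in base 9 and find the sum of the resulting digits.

33

31071497 in base 9 is 64417065.
Digit sum: 6+4+4+1+7+0+6+5 = 33.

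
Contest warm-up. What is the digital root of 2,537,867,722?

2+5+3+7+8+6+7+7+2+2 = 49
4+9 = 13
1+3 = 4
(Equivalently, 2,537,867,722 mod 9 = 4.)

4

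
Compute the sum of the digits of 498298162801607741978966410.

4+9+8+2+9+8+1+6+2+8+0+1+6+0+7+7+4+1+9+7+8+9+6+6+4+1+0 = 133

133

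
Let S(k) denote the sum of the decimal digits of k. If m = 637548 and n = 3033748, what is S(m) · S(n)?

S(637548) = 6+3+7+5+4+8 = 33.
S(3033748) = 3+0+3+3+7+4+8 = 28.
33 · 28 = 924.

924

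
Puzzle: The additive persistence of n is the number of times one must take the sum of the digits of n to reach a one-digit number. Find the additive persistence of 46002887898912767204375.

46002887898912767204375 → 113 → 5 (2 steps)

2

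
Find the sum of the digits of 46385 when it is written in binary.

8

46385 in base 2 is 1011010100110001.
Digit sum: 1+0+1+1+0+1+0+1+0+0+1+1+0+0+0+1 = 8.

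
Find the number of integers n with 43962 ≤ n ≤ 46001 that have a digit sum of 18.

118

The integers in [43962, 46001] that have a digit sum of 18: 44019, 44028, 44037, 44046, 44055, 44064, …, 45810, 45900.
118 qualify.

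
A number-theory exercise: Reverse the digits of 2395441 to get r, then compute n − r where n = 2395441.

Reverse of 2395441 is 1445932.
2395441 − 1445932 = 949509

949509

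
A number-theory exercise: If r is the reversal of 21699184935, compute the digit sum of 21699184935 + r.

60

Reversal of 21699184935 is 53948199612; 21699184935 + 53948199612 = 75647384547.
Digit sum of 75647384547: 7+5+6+4+7+3+8+4+5+4+7 = 60.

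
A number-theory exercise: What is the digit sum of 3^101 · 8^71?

3^101 · 8^71 = 20353345418530295871506454182888288207244234224121309645968225012201592897457059177376242482303582684419851288576
Sum of its 113 digits: 486.

486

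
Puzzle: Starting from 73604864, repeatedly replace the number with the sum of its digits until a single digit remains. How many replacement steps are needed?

3

73604864 → 38 → 11 → 2 (3 steps)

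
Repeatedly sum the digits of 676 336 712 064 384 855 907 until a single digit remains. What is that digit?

1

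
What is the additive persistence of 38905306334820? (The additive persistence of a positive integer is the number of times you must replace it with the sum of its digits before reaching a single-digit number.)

38905306334820 → 54 → 9 (2 steps)

2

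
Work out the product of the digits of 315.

3×1×5 = 15

15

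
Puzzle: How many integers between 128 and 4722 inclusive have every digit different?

2498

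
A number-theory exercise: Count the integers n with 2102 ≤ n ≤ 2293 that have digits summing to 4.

2

The integers in [2102, 2293] that have digits summing to 4: 2110, 2200.
2 qualify.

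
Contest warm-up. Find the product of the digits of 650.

6×5×0 = 0

0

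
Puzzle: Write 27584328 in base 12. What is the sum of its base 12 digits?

27584328 in base 12 is 92A31A0.
Digit sum: 9+2+10+3+1+10+0 = 35.

35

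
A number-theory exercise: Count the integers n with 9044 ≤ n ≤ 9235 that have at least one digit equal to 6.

The integers in [9044, 9235] that have at least one digit equal to 6: 9046, 9056, 9060, 9061, 9062, 9063, …, 9216, 9226.
37 qualify.

37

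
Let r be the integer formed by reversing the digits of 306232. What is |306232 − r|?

73629

Reverse of 306232 is 232603.
|306232 − 232603| = 73629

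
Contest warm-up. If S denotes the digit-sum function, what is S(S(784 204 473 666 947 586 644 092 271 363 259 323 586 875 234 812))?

First digit sum: 226.
2+2+6 = 10.

10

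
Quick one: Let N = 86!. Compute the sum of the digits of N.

86! = 24227095383672732381765523203441259715284870552429381750838764496720162249742450276789464634901319465571660595200000000000000000000
Sum of its 131 digits: 495.

495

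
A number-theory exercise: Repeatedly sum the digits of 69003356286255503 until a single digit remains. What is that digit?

6+9+0+0+3+3+5+6+2+8+6+2+5+5+5+0+3 = 68
6+8 = 14
1+4 = 5

5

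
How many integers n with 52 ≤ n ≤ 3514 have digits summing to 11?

The integers in [52, 3514] that have digits summing to 11: 56, 65, 74, 83, 92, 119, …, 3503, 3512.
221 qualify.

221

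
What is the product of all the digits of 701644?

0

7×0×1×6×4×4 = 0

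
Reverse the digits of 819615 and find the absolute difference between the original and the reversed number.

Reverse of 819615 is 516918.
|819615 − 516918| = 302697

302697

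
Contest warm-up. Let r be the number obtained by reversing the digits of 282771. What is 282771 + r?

Reverse of 282771 is 177282.
282771 + 177282 = 460053

460053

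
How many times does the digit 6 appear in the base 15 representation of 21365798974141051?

21365798974141051 in base 15 is AEA186E30D4301.
The digit 6 appears 1 time.

1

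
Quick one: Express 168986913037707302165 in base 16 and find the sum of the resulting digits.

110

168986913037707302165 in base 16 is 9292A1E13A65ED515.
Digit sum: 9+2+9+2+10+1+14+1+3+10+6+5+14+13+5+1+5 = 110.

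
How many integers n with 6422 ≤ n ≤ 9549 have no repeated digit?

The integers in [6422, 9549] that have no repeated digit: 6423, 6425, 6427, 6428, 6429, 6430, …, 9547, 9548.
1587 qualify.

1587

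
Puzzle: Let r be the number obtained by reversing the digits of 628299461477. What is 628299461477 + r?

Reverse of 628299461477 is 774164992826.
628299461477 + 774164992826 = 1402464454303

1402464454303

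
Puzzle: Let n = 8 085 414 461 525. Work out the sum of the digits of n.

53

8+0+8+5+4+1+4+4+6+1+5+2+5 = 53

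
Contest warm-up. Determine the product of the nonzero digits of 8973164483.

3483648

8×9×7×3×1×6×4×4×8×3 = 3483648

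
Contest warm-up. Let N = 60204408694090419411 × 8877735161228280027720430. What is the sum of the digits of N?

60204408694090419411 × 8877735161228280027720430 = 534478795924484073403850668010067964953266730
Sum of its 45 digits: 207.

207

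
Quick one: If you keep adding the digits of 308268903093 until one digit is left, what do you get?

6

3+0+8+2+6+8+9+0+3+0+9+3 = 51
5+1 = 6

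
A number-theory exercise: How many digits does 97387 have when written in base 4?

97387 in base 4 is 113301223, which has 9 digits.

9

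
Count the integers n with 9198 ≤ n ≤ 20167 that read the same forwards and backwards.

The integers in [9198, 20167] that read the same forwards and backwards: 9229, 9339, 9449, 9559, 9669, 9779, …, 20002, 20102.
110 qualify.

110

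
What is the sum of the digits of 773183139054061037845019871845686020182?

7+7+3+1+8+3+1+3+9+0+5+4+0+6+1+0+3+7+8+4+5+0+1+9+8+7+1+8+4+5+6+8+6+0+2+0+1+8+2 = 161

161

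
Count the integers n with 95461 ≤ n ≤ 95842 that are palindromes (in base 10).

3

The integers in [95461, 95842] that are palindromes (in base 10): 95559, 95659, 95759.
3 qualify.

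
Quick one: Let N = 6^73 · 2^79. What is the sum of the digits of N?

6^73 · 2^79 = 385843275250469198674357342258214610351396213819918571273010045545250149323767808
Sum of its 81 digits: 342.

342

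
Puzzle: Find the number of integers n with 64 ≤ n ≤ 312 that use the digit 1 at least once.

126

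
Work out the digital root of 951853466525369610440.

2

9+5+1+8+5+3+4+6+6+5+2+5+3+6+9+6+1+0+4+4+0 = 92
9+2 = 11
1+1 = 2
(Equivalently, 951853466525369610440 mod 9 = 2.)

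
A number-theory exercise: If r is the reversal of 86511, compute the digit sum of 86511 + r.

Reversal of 86511 is 11568; 86511 + 11568 = 98079.
Digit sum of 98079: 9+8+0+7+9 = 33.

33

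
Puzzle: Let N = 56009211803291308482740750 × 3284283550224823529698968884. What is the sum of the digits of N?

220

56009211803291308482740750 × 3284283550224823529698968884 = 183950132986607669001114006195646064424187785288823000
Sum of its 54 digits: 220.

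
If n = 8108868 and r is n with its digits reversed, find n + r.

Reverse of 8108868 is 8688018.
8108868 + 8688018 = 16796886

16796886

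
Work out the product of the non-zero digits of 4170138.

4×1×7×1×3×8 = 672

672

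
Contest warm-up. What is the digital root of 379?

3+7+9 = 19
1+9 = 10
1+0 = 1

1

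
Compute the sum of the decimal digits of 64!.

324

64! = 126886932185884164103433389335161480802865516174545192198801894375214704230400000000000000
Sum of its 90 digits: 324.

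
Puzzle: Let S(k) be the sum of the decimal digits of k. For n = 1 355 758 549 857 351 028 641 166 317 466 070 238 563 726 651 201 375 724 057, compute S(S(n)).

First digit sum: 246.
2+4+6 = 12.

12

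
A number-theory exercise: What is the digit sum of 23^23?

146

23^23 = 20880467999847912034355032910567
Sum of its 32 digits: 146.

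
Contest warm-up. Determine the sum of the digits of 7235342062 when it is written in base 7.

7235342062 in base 7 is 344204251504.
Digit sum: 3+4+4+2+0+4+2+5+1+5+0+4 = 34.

34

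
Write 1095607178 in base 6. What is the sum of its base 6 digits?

1095607178 in base 6 is 300414355242.
Digit sum: 3+0+0+4+1+4+3+5+5+2+4+2 = 33.

33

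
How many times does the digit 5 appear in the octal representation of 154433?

3

154433 in base 8 is 455501.
The digit 5 appears 3 times.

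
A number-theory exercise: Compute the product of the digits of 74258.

2240

7×4×2×5×8 = 2240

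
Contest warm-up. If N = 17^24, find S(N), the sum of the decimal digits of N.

109

17^24 = 339448671314611904643504117121
Sum of its 30 digits: 109.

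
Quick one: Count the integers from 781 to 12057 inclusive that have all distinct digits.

The integers in [781, 12057] that have all distinct digits: 781, 782, 783, 784, 785, 786, …, 12056, 12057.
5047 qualify.

5047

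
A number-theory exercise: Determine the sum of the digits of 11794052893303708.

70

1+1+7+9+4+0+5+2+8+9+3+3+0+3+7+0+8 = 70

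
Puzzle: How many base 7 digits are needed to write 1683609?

8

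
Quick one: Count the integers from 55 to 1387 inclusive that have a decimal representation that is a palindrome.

99

The integers in [55, 1387] that have a decimal representation that is a palindrome: 55, 66, 77, 88, 99, 101, …, 1221, 1331.
99 qualify.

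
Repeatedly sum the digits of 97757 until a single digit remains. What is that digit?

8

9+7+7+5+7 = 35
3+5 = 8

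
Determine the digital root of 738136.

1

7+3+8+1+3+6 = 28
2+8 = 10
1+0 = 1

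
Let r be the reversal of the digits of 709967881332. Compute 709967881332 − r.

476779111425

Reverse of 709967881332 is 233188769907.
709967881332 − 233188769907 = 476779111425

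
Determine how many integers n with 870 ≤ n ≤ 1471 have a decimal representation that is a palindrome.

18

The integers in [870, 1471] that have a decimal representation that is a palindrome: 878, 888, 898, 909, 919, 929, …, 1331, 1441.
18 qualify.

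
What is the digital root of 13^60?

1

The digital root of n equals n mod 9 (or 9 when 9 | n), so we need 13^60 mod 9.
13^60 ≡ 1 (mod 9), so the digital root is 1.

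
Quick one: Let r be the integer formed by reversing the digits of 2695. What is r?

Reversing 2695 gives 5962.

5962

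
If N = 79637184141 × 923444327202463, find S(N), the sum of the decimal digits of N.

114

79637184141 × 923444327202463 = 73540505929384401319739283
Sum of its 26 digits: 114.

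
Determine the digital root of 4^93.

1

The digital root of n equals n mod 9 (or 9 when 9 | n), so we need 4^93 mod 9.
4^93 ≡ 1 (mod 9), so the digital root is 1.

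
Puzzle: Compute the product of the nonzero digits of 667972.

31752

6×6×7×9×7×2 = 31752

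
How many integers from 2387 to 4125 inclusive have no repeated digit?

The integers in [2387, 4125] that have no repeated digit: 2387, 2389, 2390, 2391, 2394, 2395, …, 4123, 4125.
915 qualify.

915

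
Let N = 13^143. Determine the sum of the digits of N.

691

13^143 = 1967430410041650091443525587580757638331874886165662214359300472304428646336318566736072149273342180249514229846518030518302781610015960747337675706985774587397
Sum of its 160 digits: 691.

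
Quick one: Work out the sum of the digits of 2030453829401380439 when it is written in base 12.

2030453829401380439 in base 12 is AB954AAB12156301B.
Digit sum: 10+11+9+5+4+10+10+11+1+2+1+5+6+3+0+1+11 = 100.

100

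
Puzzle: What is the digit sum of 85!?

85! = 281710411438055027694947944226061159480056634330574206405101912752560026159795933451040286452340924018275123200000000000000000000
Sum of its 129 digits: 414.

414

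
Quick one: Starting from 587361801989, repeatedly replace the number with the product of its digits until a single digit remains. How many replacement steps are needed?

587361801989 → 0 (1 step)

1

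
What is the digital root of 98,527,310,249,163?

9+8+5+2+7+3+1+0+2+4+9+1+6+3 = 60
6+0 = 6

6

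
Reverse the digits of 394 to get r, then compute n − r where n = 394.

-99

Reverse of 394 is 493.
394 − 493 = -99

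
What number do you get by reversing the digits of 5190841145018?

Reversing 5190841145018 gives 8105411480915.

8105411480915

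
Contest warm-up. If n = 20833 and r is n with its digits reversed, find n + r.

Reverse of 20833 is 33802.
20833 + 33802 = 54635

54635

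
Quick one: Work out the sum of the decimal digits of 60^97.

60^97 = 30246232569447727134106030886947121321164060670044207015882961405995238031360000000000000000000000000000000000000000000000000000000000000000000000000000000000000000000000000
Sum of its 173 digits: 288.

288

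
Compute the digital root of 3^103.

9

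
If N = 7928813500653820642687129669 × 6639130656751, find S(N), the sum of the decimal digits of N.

7928813500653820642687129669 × 6639130656751 = 52640428783851995611380764104763067245419
Sum of its 41 digits: 181.

181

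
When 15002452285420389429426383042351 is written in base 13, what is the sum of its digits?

191

15002452285420389429426383042351 in base 13 is C770C743CB29175595A287A764A9.
Digit sum: 12+7+7+0+12+7+4+3+12+11+2+9+1+7+5+5+9+5+10+2+8+7+10+7+6+4+10+9 = 191.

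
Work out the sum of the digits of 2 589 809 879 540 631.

84

2+5+8+9+8+0+9+8+7+9+5+4+0+6+3+1 = 84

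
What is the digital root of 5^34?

4

The digital root of n equals n mod 9 (or 9 when 9 | n), so we need 5^34 mod 9.
5^34 ≡ 4 (mod 9), so the digital root is 4.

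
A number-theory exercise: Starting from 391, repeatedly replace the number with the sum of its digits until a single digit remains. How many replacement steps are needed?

2

391 → 13 → 4 (2 steps)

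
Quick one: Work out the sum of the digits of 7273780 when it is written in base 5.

7273780 in base 5 is 3330230110.
Digit sum: 3+3+3+0+2+3+0+1+1+0 = 16.

16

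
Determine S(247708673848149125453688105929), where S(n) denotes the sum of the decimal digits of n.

146

2+4+7+7+0+8+6+7+3+8+4+8+1+4+9+1+2+5+4+5+3+6+8+8+1+0+5+9+2+9 = 146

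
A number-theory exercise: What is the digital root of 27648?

9

2+7+6+4+8 = 27
2+7 = 9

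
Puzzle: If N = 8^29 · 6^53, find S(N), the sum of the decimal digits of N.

279

8^29 · 6^53 = 27016301422215919138961059328273456491043118345253993649405373186048
Sum of its 68 digits: 279.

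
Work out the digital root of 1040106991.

1+0+4+0+1+0+6+9+9+1 = 31
3+1 = 4
(Equivalently, 1040106991 mod 9 = 4.)

4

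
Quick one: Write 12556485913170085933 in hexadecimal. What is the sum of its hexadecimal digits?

12556485913170085933 in base 16 is AE41996931B3082D.
Digit sum: 10+14+4+1+9+9+6+9+3+1+11+3+0+8+2+13 = 103.

103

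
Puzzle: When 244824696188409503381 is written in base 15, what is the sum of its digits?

131

244824696188409503381 in base 15 is 274168BE496781EA8B.
Digit sum: 2+7+4+1+6+8+11+14+4+9+6+7+8+1+14+10+8+11 = 131.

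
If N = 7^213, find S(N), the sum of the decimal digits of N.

793

7^213 = 1013637159083507850038921284911007518863801117175739010700530821703187155033523206896465411391953246830596470237870998398260299089794677303343871925293187144429959161982782729850407
Sum of its 181 digits: 793.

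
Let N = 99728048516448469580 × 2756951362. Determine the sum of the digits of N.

152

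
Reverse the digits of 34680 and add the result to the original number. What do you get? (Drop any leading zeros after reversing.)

43323

Reverse of 34680 is 8643.
34680 + 8643 = 43323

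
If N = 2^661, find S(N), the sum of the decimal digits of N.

920

2^661 = 9568131466127621947163770315237577352582483950433331955534014747297500715462012198465648064079848065788579276806882658480425438483841942548911565191978080929321047135323978360596199778018349602045952
Sum of its 199 digits: 920.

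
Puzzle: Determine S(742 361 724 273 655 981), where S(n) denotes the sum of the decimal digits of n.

7+4+2+3+6+1+7+2+4+2+7+3+6+5+5+9+8+1 = 82

82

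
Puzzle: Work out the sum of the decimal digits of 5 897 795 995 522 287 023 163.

5+8+9+7+7+9+5+9+9+5+5+2+2+2+8+7+0+2+3+1+6+3 = 114

114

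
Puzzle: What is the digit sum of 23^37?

23^37 = 242063847902005849254176436075394136454464685331703
Sum of its 51 digits: 212.

212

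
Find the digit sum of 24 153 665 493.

48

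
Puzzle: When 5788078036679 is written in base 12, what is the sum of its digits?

81

5788078036679 in base 12 is 79592775919B.
Digit sum: 7+9+5+9+2+7+7+5+9+1+9+11 = 81.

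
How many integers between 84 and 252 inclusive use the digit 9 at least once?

35

The integers in [84, 252] that use the digit 9 at least once: 89, 90, 91, 92, 93, 94, …, 239, 249.
35 qualify.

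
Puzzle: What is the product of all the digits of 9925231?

9×9×2×5×2×3×1 = 4860

4860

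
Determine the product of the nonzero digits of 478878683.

14450688

4×7×8×8×7×8×6×8×3 = 14450688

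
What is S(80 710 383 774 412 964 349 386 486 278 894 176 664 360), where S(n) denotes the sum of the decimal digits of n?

8+0+7+1+0+3+8+3+7+7+4+4+1+2+9+6+4+3+4+9+3+8+6+4+8+6+2+7+8+8+9+4+1+7+6+6+6+4+3+6+0 = 202

202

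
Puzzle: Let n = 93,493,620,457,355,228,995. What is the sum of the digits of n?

9+3+4+9+3+6+2+0+4+5+7+3+5+5+2+2+8+9+9+5 = 100

100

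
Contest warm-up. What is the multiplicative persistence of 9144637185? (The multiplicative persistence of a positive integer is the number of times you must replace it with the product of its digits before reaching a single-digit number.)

9144637185 → 725760 → 0 (2 steps)

2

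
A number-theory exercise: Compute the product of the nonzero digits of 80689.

3456

8×6×8×9 = 3456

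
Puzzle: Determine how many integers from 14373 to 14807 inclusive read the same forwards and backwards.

4

The integers in [14373, 14807] that read the same forwards and backwards: 14441, 14541, 14641, 14741.
4 qualify.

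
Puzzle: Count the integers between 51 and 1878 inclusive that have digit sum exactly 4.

20

The integers in [51, 1878] that have digit sum exactly 4: 103, 112, 121, 130, 202, 211, …, 1210, 1300.
20 qualify.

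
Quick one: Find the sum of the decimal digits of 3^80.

153

3^80 = 147808829414345923316083210206383297601
Sum of its 39 digits: 153.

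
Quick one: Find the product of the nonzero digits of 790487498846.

780337152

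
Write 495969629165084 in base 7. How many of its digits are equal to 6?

2

495969629165084 in base 7 is 206316423523211324.
The digit 6 appears 2 times.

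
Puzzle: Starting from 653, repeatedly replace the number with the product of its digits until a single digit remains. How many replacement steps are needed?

2

653 → 90 → 0 (2 steps)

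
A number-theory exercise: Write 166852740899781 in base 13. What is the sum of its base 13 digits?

69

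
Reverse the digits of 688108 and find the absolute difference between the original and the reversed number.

113778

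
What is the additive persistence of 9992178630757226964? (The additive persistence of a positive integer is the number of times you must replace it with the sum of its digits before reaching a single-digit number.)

2

9992178630757226964 → 102 → 3 (2 steps)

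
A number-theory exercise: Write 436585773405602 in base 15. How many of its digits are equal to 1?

436585773405602 in base 15 is 35718E7C6AB02.
The digit 1 appears 1 time.

1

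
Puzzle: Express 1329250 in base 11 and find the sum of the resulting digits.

40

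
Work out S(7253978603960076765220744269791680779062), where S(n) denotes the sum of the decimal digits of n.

7+2+5+3+9+7+8+6+0+3+9+6+0+0+7+6+7+6+5+2+2+0+7+4+4+2+6+9+7+9+1+6+8+0+7+7+9+0+6+2 = 194

194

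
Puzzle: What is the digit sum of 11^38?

184

11^38 = 3740434344477351388916475705363381856681
Sum of its 40 digits: 184.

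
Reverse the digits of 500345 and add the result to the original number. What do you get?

Reverse of 500345 is 543005.
500345 + 543005 = 1043350

1043350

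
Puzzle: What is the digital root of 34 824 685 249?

3+4+8+2+4+6+8+5+2+4+9 = 55
5+5 = 10
1+0 = 1

1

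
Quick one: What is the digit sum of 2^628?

781

2^628 = 1113877103911668754551067286547922686741510866027480451801560673315252726369306002564920119950530126899082595110740822097336109551117050292542153642510306198303709637294986560078826707091456
Sum of its 190 digits: 781.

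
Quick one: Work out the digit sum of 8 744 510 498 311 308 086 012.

8+7+4+4+5+1+0+4+9+8+3+1+1+3+0+8+0+8+6+0+1+2 = 83

83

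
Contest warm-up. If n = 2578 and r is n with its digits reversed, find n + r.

Reverse of 2578 is 8752.
2578 + 8752 = 11330

11330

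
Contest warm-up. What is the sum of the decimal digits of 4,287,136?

4+2+8+7+1+3+6 = 31

31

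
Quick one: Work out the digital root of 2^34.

7

The digital root of n equals n mod 9 (or 9 when 9 | n), so we need 2^34 mod 9.
2^34 ≡ 7 (mod 9), so the digital root is 7.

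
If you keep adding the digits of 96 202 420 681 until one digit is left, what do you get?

4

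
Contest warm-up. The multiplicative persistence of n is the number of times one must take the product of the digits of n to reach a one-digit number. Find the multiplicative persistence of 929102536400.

929102536400 → 0 (1 step)

1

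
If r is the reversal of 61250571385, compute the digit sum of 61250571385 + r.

50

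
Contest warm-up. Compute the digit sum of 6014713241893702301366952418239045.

6+0+1+4+7+1+3+2+4+1+8+9+3+7+0+2+3+0+1+3+6+6+9+5+2+4+1+8+2+3+9+0+4+5 = 129

129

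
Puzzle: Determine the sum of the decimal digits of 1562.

1+5+6+2 = 14

14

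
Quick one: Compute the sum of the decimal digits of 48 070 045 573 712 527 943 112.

87

4+8+0+7+0+0+4+5+5+7+3+7+1+2+5+2+7+9+4+3+1+1+2 = 87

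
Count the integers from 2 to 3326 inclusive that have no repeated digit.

1913

The integers in [2, 3326] that have no repeated digit: 2, 3, 4, 5, 6, 7, …, 3297, 3298.
1913 qualify.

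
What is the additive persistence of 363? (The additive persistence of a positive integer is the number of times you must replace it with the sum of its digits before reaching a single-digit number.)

363 → 12 → 3 (2 steps)

2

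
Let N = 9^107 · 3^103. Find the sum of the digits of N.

747

9^107 · 3^103 = 17678187918937189425425129762265348404304624186638463475929096597991555069648770683672843412379273268176113845487788768161966012911937393135864623398163
Sum of its 152 digits: 747.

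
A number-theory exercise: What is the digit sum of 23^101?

23^101 = 342382404646349906057205801490874347335703752037431479791270728812115965406404621099504973295378976497369961620127288149768965118187148023
Sum of its 138 digits: 623.

623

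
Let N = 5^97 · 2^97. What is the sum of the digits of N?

1

5^97 · 2^97 = 10000000000000000000000000000000000000000000000000000000000000000000000000000000000000000000000000
Sum of its 98 digits: 1.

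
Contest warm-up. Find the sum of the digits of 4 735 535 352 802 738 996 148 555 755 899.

4+7+3+5+5+3+5+3+5+2+8+0+2+7+3+8+9+9+6+1+4+8+5+5+5+7+5+5+8+9+9 = 165

165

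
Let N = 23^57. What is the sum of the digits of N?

23^57 = 415419284132315712417280030850401847268465234537470378097327641202361494857303
Sum of its 78 digits: 305.

305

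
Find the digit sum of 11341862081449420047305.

77

1+1+3+4+1+8+6+2+0+8+1+4+4+9+4+2+0+0+4+7+3+0+5 = 77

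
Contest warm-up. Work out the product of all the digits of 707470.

0

7×0×7×4×7×0 = 0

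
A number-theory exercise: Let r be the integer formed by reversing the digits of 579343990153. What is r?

351099343975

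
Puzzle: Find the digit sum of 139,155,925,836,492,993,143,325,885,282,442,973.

173

1+3+9+1+5+5+9+2+5+8+3+6+4+9+2+9+9+3+1+4+3+3+2+5+8+8+5+2+8+2+4+4+2+9+7+3 = 173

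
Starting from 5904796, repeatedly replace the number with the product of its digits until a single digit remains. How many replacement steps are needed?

5904796 → 0 (1 step)

1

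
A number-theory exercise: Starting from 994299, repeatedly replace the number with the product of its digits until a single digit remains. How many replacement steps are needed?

994299 → 52488 → 2560 → 0 (3 steps)

3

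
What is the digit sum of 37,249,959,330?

54

3+7+2+4+9+9+5+9+3+3+0 = 54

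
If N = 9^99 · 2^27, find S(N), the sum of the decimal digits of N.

450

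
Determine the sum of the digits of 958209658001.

53

9+5+8+2+0+9+6+5+8+0+0+1 = 53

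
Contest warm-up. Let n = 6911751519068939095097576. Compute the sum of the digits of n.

128

6+9+1+1+7+5+1+5+1+9+0+6+8+9+3+9+0+9+5+0+9+7+5+7+6 = 128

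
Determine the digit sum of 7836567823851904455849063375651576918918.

7+8+3+6+5+6+7+8+2+3+8+5+1+9+0+4+4+5+5+8+4+9+0+6+3+3+7+5+6+5+1+5+7+6+9+1+8+9+1+8 = 207

207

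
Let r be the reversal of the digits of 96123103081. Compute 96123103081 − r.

78092970912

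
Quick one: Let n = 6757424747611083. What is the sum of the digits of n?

6+7+5+7+4+2+4+7+4+7+6+1+1+0+8+3 = 72

72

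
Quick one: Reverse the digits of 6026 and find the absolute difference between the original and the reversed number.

Reverse of 6026 is 6206.
|6026 − 6206| = 180

180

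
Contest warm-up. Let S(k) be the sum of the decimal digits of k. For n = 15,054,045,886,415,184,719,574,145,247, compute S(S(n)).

8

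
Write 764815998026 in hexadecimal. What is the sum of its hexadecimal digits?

71

764815998026 in base 16 is B21295FC4A.
Digit sum: 11+2+1+2+9+5+15+12+4+10 = 71.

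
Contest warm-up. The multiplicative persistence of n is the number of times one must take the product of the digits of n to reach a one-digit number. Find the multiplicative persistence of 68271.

4

68271 → 672 → 84 → 32 → 6 (4 steps)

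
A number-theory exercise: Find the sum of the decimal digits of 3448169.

35

3+4+4+8+1+6+9 = 35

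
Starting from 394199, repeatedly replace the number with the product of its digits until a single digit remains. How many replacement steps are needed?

394199 → 8748 → 1792 → 126 → 12 → 2 (5 steps)

5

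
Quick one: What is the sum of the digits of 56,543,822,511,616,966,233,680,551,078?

5+6+5+4+3+8+2+2+5+1+1+6+1+6+9+6+6+2+3+3+6+8+0+5+5+1+0+7+8 = 124

124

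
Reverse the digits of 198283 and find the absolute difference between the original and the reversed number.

Reverse of 198283 is 382891.
|198283 − 382891| = 184608

184608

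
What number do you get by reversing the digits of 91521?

Reversing 91521 gives 12519.

12519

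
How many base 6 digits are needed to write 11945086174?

11945086174 in base 6 is 5253144352514, which has 13 digits.

13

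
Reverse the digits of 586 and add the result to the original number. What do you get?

Reverse of 586 is 685.
586 + 685 = 1271

1271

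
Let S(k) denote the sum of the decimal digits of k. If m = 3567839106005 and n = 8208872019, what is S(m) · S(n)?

S(3567839106005) = 3+5+6+7+8+3+9+1+0+6+0+0+5 = 53.
S(8208872019) = 8+2+0+8+8+7+2+0+1+9 = 45.
53 · 45 = 2385.

2385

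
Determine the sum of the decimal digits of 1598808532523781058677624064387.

148

1+5+9+8+8+0+8+5+3+2+5+2+3+7+8+1+0+5+8+6+7+7+6+2+4+0+6+4+3+8+7 = 148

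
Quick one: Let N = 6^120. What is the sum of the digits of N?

432

6^120 = 2388636399360109977557402041718133080829429159844757507642063199359529632522467783435119230976
Sum of its 94 digits: 432.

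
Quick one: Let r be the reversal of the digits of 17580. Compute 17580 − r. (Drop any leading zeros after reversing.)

Reverse of 17580 is 8571.
17580 − 8571 = 9009

9009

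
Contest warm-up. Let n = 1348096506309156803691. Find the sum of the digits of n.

93

1+3+4+8+0+9+6+5+0+6+3+0+9+1+5+6+8+0+3+6+9+1 = 93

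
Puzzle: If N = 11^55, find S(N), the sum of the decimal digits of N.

11^55 = 1890591424712781041871514584574319778449301246603238034051
Sum of its 58 digits: 236.

236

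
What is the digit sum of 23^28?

202

23^28 = 134393854047545109686936775588697536481
Sum of its 39 digits: 202.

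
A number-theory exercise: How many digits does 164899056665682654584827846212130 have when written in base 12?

164899056665682654584827846212130 in base 12 is 840490295353584A5A0088469B76AA, which has 30 digits.

30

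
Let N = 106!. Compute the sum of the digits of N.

106! = 114628056373470835453434738414834942870388487424139673389282723476762012382449946252660360871841673476016298287096435143747350528228224302506311680000000000000000000000000
Sum of its 171 digits: 639.

639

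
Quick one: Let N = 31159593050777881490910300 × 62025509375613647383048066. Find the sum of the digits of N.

231

31159593050777881490910300 × 62025509375613647383048066 = 1932689630911329342189548340024822433534486994479800
Sum of its 52 digits: 231.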